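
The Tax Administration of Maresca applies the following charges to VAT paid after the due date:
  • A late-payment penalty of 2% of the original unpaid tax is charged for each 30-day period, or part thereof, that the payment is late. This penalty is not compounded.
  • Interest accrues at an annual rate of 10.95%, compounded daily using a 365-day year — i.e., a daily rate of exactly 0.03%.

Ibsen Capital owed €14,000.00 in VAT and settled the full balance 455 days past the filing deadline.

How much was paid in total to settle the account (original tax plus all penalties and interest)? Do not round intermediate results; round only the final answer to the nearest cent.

€20,527.24

Penalty periods: ⌈455/30⌉ = 16; penalty = 16 × 2% × €14,000.00 = €4,480.00
Interest: €14,000.00 × ((1 + 0.0003)^455 − 1) = €14,000.00 × 0.14623141… = €2,047.2398…
Total = €14,000.00 + €4,480.0000 + €2,047.2398… = €20,527.24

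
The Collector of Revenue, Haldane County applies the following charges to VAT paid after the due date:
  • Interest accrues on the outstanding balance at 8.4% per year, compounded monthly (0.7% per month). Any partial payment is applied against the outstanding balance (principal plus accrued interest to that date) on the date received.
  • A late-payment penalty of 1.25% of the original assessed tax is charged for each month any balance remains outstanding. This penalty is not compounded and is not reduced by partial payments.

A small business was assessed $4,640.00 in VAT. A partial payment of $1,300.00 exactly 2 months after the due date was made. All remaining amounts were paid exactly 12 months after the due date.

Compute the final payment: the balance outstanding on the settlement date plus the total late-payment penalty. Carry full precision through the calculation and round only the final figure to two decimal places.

Balance at month 2: $4,640.0000 × (1 + 0.007)^2 = $4,705.1874…
After $1,300.00 payment: $4,705.1874… − $1,300.00 = $3,405.1874…
Balance at month 12: $3,405.1874… × (1 + 0.007)^10 = $3,651.2008…
Penalty: 12 × 1.25% × $4,640.00 = $696.00
Final settlement = outstanding balance + penalty = $3,651.2008… + $696.00 = $4,347.20

$4,347.20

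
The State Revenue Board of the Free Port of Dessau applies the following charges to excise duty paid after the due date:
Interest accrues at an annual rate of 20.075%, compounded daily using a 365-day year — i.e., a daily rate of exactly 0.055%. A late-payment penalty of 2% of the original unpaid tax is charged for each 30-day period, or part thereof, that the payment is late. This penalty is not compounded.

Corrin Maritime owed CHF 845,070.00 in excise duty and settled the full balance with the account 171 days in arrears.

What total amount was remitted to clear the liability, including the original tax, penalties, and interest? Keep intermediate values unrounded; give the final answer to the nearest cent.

Penalty periods: ⌈171/30⌉ = 6; penalty = 6 × 2% × CHF 845,070.00 = CHF 101,408.40
Interest: CHF 845,070.00 × ((1 + 0.00055)^171 − 1) = CHF 845,070.00 × 0.09858627… = CHF 83,312.3007…
Total = CHF 845,070.00 + CHF 101,408.4000 + CHF 83,312.3007… = CHF 1,029,790.70

CHF 1,029,790.70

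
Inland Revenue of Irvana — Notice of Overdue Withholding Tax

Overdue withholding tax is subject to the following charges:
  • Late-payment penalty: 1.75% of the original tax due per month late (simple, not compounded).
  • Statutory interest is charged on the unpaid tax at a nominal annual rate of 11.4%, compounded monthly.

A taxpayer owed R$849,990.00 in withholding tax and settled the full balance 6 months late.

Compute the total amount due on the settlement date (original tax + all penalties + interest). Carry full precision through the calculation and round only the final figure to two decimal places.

R$988,853.73

Late-payment penalty = 1.75% × R$849,990.00 × 6 mo = R$89,248.95
Interest (11.4%/yr ÷ 12 = 0.95%/month): R$849,990.00 × ((1 + 0.0095)^6 − 1) = R$49,614.7834…
Total = R$849,990.00 + R$89,248.9500 + R$49,614.7834… = R$988,853.73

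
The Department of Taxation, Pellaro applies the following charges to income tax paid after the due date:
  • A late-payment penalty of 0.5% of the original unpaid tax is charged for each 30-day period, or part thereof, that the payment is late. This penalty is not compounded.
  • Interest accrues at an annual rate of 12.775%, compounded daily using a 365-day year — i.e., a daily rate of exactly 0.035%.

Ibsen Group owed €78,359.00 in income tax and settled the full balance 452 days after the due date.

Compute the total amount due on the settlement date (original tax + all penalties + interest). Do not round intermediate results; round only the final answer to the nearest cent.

€98,055.95

Penalty periods: ⌈452/30⌉ = 16; penalty = 16 × 0.5% × €78,359.00 = €6,268.72
Interest: €78,359.00 × ((1 + 0.00035)^452 − 1) = €78,359.00 × 0.17136803… = €13,428.2274…
Total = €78,359.00 + €6,268.7200 + €13,428.2274… = €98,055.95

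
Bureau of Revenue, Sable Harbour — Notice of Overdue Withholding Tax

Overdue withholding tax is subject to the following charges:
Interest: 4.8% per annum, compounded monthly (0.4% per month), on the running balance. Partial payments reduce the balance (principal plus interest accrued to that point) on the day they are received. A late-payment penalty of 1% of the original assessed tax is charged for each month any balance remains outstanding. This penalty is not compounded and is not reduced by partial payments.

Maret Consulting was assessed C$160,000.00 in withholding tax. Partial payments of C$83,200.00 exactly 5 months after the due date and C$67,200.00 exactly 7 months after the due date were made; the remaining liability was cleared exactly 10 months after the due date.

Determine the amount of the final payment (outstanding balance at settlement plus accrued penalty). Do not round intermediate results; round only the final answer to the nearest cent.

Balance at month 5: C$160,000.0000 × (1 + 0.004)^5 = C$163,225.7026…
After C$83,200.00 payment: C$163,225.7026… − C$83,200.00 = C$80,025.7026…
Balance at month 7: C$80,025.7026… × (1 + 0.004)^2 = C$80,667.1886…
After C$67,200.00 payment: C$80,667.1886… − C$67,200.00 = C$13,467.1886…
Balance at month 10: C$13,467.1886… × (1 + 0.004)^3 = C$13,629.4422…
Penalty: 10 × 1% × C$160,000.00 = C$16,000.00
Final settlement = outstanding balance + penalty = C$13,629.4422… + C$16,000.00 = C$29,629.44

C$29,629.44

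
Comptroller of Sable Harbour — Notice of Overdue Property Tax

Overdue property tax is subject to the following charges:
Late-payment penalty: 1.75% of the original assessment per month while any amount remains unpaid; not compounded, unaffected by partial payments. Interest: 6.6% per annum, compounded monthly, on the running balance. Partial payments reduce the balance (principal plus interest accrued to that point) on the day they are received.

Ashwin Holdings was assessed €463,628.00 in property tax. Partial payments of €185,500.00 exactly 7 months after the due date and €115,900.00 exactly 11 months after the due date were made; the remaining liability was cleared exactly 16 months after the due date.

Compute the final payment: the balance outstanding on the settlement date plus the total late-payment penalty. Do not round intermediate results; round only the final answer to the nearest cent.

€321,960.68

Monthly rate = 6.6% ÷ 12 = 0.55%
Balance at month 7: €463,628.0000 × (1 + 0.0055)^7 = €481,774.9123…
After €185,500.00 payment: €481,774.9123… − €185,500.00 = €296,274.9123…
Balance at month 11: €296,274.9123… × (1 + 0.0055)^4 = €302,846.9318…
After €115,900.00 payment: €302,846.9318… − €115,900.00 = €186,946.9318…
Balance at month 16: €186,946.9318… × (1 + 0.0055)^5 = €192,144.8357…
Penalty: 16 × 1.75% × €463,628.00 = €129,815.84
Final settlement = outstanding balance + penalty = €192,144.8357… + €129,815.84 = €321,960.68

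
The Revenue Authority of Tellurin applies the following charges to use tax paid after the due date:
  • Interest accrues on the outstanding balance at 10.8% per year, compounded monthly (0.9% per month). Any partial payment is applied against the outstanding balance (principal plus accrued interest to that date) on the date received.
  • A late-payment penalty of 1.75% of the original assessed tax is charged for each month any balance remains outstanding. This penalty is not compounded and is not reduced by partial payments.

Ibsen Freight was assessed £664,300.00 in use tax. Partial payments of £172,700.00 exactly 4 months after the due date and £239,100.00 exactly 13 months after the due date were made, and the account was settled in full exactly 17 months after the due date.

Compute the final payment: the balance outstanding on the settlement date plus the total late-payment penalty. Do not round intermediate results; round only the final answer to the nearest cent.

£529,366.66

Balance at month 4: £664,300.0000 × (1 + 0.009)^4 = £688,539.5913…
After £172,700.00 payment: £688,539.5913… − £172,700.00 = £515,839.5913…
Balance at month 13: £515,839.5913… × (1 + 0.009)^9 = £559,158.8046…
After £239,100.00 payment: £559,158.8046… − £239,100.00 = £320,058.8046…
Balance at month 17: £320,058.8046… × (1 + 0.009)^4 = £331,737.4056…
Penalty: 17 × 1.75% × £664,300.00 = £197,629.25
Final settlement = outstanding balance + penalty = £331,737.4056… + £197,629.25 = £529,366.66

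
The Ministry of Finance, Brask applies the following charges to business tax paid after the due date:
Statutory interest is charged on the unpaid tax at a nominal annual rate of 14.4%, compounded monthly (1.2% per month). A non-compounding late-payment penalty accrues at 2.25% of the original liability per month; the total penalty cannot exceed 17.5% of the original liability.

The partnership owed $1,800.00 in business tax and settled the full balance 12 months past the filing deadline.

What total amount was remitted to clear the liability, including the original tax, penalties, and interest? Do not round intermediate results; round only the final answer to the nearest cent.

$2,392.01

Penalty (uncapped): 12 × 2.25% × $1,800.00 = $486.00; cap = 17.5% × $1,800.00 = $315.00 → penalty = $315.00
Interest: $1,800.00 × ((1 + 0.012)^12 − 1) = $1,800.00 × 0.1538946… = $277.0103…
Total = $1,800.00 + $315.0000 + $277.0103… = $2,392.01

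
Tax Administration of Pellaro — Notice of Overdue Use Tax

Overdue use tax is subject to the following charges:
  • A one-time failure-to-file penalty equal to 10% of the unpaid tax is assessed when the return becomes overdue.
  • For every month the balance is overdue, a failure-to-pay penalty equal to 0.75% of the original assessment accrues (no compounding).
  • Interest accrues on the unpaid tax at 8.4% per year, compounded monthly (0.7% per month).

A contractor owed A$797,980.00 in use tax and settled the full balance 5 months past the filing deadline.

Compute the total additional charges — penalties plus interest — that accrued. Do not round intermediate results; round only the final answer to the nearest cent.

A$138,045.31

Failure-to-file penalty: 10% × A$797,980.00 = A$79,798.00
Failure-to-pay penalty: 5 × 0.75% × A$797,980.00 = A$29,924.25
Interest: A$797,980.00 × ((1 + 0.007)^5 − 1) = A$797,980.00 × 0.0354934… = A$28,323.0569…
Penalties + interest = A$109,722.2500 + A$28,323.0569… = A$138,045.31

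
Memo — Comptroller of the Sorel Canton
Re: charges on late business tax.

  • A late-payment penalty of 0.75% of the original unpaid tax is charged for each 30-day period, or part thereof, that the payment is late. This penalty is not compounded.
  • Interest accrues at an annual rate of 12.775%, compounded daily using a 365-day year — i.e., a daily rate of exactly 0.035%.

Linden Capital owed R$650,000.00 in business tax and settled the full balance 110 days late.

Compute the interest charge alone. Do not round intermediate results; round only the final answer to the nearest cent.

Interest: R$650,000.00 × ((1 + 0.00035)^110 − 1) = R$650,000.00 × 0.03924373… = R$25,508.4232…

R$25,508.42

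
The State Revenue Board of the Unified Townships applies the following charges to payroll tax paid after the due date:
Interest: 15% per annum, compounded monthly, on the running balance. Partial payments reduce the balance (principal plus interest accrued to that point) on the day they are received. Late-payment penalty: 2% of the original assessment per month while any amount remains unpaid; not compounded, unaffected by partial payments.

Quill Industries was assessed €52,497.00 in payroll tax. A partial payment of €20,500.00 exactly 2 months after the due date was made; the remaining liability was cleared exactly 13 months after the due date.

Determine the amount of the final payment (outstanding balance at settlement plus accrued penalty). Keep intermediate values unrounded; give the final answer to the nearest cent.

€51,845.36

Monthly rate = 15% ÷ 12 = 1.25%
Balance at month 2: €52,497.0000 × (1 + 0.0125)^2 = €53,817.6277…
After €20,500.00 payment: €53,817.6277… − €20,500.00 = €33,317.6277…
Balance at month 13: €33,317.6277… × (1 + 0.0125)^11 = €38,196.1351…
Penalty: 13 × 2% × €52,497.00 = €13,649.22
Final settlement = outstanding balance + penalty = €38,196.1351… + €13,649.22 = €51,845.36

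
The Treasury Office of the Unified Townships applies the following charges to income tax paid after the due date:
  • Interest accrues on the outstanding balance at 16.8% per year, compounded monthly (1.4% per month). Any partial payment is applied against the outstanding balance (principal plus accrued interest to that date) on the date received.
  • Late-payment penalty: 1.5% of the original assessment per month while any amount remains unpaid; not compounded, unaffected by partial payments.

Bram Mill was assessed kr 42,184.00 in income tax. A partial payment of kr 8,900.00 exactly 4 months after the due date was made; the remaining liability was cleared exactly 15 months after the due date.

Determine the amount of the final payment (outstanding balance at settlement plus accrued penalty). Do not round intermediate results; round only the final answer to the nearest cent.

Balance at month 4: kr 42,184.0000 × (1 + 0.014)^4 = kr 44,596.3770…
After kr 8,900.00 payment: kr 44,596.3770… − kr 8,900.00 = kr 35,696.3770…
Balance at month 15: kr 35,696.3770… × (1 + 0.014)^11 = kr 41,595.0494…
Penalty: 15 × 1.5% × kr 42,184.00 = kr 9,491.40
Final settlement = outstanding balance + penalty = kr 41,595.0494… + kr 9,491.40 = kr 51,086.45

kr 51,086.45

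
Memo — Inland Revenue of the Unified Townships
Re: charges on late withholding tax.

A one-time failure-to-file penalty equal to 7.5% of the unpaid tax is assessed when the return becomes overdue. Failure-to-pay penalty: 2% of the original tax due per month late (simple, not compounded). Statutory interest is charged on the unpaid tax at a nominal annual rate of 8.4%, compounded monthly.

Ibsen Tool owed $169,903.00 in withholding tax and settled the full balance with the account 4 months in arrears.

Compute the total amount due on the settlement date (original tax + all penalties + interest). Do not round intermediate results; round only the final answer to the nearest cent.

Failure-to-file penalty: 7.5% × $169,903.00 = $12,742.73…
Failure-to-pay penalty = 2% × $169,903.00 × 4 mo = $13,592.24
Interest (8.4%/yr ÷ 12 = 0.7%/month): $169,903.00 × ((1 + 0.007)^4 − 1) = $4,807.4690…
Total = $169,903.00 + $26,334.9650 + $4,807.4690… = $201,045.43

$201,045.43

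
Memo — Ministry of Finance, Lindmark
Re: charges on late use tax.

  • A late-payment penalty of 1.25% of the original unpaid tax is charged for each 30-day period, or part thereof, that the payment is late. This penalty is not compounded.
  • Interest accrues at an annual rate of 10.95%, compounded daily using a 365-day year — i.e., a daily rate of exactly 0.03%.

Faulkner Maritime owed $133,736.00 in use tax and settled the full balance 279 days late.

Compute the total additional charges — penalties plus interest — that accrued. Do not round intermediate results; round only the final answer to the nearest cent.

$28,390.68

Penalty periods: ⌈279/30⌉ = 10; penalty = 10 × 1.25% × $133,736.00 = $16,717.00
Interest: $133,736.00 × ((1 + 0.0003)^279 − 1) = $133,736.00 × 0.08728901… = $11,673.6825…
Penalties + interest = $16,717.0000 + $11,673.6825… = $28,390.68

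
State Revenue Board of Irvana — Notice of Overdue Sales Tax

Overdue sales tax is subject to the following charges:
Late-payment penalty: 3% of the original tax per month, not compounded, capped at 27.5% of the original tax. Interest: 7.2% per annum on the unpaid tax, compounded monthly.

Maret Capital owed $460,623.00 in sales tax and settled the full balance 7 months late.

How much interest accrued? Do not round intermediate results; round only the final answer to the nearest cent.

$19,697.90

Interest (7.2%/yr ÷ 12 = 0.6%/month): $460,623.00 × ((1 + 0.006)^7 − 1) = $19,697.9003…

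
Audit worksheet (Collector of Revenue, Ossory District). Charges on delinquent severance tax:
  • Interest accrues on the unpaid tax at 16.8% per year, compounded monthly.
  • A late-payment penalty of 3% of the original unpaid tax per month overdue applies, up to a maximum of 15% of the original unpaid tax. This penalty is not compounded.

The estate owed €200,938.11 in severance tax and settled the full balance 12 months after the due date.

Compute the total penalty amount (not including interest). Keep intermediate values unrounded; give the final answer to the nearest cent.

€30,140.72

Penalty (uncapped): 12 × 3% × €200,938.11 = €72,337.72…; cap = 15% × €200,938.11 = €30,140.72… → penalty = €30,140.72…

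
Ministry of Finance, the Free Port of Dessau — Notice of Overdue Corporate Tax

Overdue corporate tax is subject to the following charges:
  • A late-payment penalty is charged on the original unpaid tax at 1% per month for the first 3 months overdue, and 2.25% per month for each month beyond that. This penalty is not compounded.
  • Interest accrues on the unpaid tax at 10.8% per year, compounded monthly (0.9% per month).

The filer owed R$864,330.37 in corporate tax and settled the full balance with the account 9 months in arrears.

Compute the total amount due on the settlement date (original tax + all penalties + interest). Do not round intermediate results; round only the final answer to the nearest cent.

R$1,079,529.68

Penalty, months 1–3: 3 × 1% × R$864,330.37 = R$25,929.91…
Penalty, months 4–9: 6 × 2.25% × R$864,330.37 = R$116,684.60…
Interest: R$864,330.37 × ((1 + 0.009)^9 − 1) = R$864,330.37 × 0.0839781… = R$72,584.7965…
Total = R$864,330.37 + R$142,614.5111… + R$72,584.7965… = R$1,079,529.68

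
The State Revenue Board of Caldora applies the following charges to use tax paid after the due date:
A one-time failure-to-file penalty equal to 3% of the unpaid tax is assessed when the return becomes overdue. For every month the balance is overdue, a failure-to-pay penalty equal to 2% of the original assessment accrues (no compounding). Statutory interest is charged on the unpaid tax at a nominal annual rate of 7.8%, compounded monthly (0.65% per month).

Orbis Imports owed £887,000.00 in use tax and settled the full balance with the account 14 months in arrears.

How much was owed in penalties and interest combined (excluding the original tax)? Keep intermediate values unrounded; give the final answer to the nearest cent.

Failure-to-file penalty: 3% × £887,000.00 = £26,610.00
Failure-to-pay penalty = 2% × £887,000.00 × 14 mo = £248,360.00
Interest: £887,000.00 × ((1 + 0.0065)^14 − 1) = £887,000.00 × 0.0949465… = £84,217.5666…
Penalties + interest = £274,970.0000 + £84,217.5666… = £359,187.57

£359,187.57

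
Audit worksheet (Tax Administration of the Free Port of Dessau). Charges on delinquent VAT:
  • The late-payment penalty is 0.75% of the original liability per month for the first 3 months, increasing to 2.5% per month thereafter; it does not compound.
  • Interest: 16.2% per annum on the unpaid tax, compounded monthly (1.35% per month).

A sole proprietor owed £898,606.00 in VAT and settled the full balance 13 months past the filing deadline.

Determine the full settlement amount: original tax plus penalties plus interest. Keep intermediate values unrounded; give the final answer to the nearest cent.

£1,314,609.81

Penalty, months 1–3: 3 × 0.75% × £898,606.00 = £20,218.64…
Penalty, months 4–13: 10 × 2.5% × £898,606.00 = £224,651.50
Interest: £898,606.00 × ((1 + 0.0135)^13 − 1) = £898,606.00 × 0.1904435… = £171,133.6750…
Total = £898,606.00 + £244,870.1350 + £171,133.6750… = £1,314,609.81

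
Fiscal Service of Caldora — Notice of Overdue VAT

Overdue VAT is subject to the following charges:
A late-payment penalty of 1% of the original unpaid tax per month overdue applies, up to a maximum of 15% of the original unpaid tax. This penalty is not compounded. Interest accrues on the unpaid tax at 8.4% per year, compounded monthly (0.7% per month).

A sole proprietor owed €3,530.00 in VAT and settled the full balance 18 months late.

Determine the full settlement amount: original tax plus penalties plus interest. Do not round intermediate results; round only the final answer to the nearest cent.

€4,531.76

Penalty (uncapped): 18 × 1% × €3,530.00 = €635.40; cap = 15% × €3,530.00 = €529.50 → penalty = €529.50
Interest: €3,530.00 × ((1 + 0.007)^18 − 1) = €3,530.00 × 0.1337844… = €472.2589…
Total = €3,530.00 + €529.5000 + €472.2589… = €4,531.76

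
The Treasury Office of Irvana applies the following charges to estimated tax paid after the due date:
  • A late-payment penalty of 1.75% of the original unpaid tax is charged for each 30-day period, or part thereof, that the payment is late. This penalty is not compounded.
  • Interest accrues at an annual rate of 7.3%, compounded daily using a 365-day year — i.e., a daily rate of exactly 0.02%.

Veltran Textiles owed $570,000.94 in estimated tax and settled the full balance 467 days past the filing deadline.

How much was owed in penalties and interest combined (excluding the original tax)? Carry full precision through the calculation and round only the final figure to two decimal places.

$215,397.97

Penalty periods: ⌈467/30⌉ = 16; penalty = 16 × 1.75% × $570,000.94 = $159,600.26…
Interest: $570,000.94 × ((1 + 0.0002)^467 − 1) = $570,000.94 × 0.09789055… = $55,797.7082…
Penalties + interest = $159,600.2632 + $55,797.7082… = $215,397.97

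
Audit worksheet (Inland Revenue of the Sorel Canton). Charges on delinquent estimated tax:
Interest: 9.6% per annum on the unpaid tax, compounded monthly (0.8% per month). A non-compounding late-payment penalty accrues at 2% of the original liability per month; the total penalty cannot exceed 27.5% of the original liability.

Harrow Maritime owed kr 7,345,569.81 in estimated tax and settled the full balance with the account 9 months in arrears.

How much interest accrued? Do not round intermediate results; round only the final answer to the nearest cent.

kr 546,124.96

Interest: kr 7,345,569.81 × ((1 + 0.008)^9 − 1) = kr 7,345,569.81 × 0.0743475… = kr 546,124.9589…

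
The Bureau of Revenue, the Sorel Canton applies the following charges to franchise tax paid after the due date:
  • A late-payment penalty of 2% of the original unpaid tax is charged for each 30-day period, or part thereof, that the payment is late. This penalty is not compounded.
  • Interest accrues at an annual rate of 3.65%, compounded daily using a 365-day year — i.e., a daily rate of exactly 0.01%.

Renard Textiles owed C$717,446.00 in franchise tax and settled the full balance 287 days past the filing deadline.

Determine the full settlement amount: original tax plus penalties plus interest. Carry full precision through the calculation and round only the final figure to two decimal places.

Penalty periods: ⌈287/30⌉ = 10; penalty = 10 × 2% × C$717,446.00 = C$143,489.20
Interest: C$717,446.00 × ((1 + 0.0001)^287 − 1) = C$717,446.00 × 0.02911434… = C$20,887.9644…
Total = C$717,446.00 + C$143,489.2000 + C$20,887.9644… = C$881,823.16

C$881,823.16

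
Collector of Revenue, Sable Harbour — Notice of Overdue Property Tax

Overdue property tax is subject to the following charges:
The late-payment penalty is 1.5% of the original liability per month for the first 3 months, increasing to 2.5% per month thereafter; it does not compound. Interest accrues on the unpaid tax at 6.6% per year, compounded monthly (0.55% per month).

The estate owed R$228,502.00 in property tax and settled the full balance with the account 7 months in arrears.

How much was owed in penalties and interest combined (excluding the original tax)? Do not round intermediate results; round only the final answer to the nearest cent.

R$42,076.61

Penalty, months 1–3: 3 × 1.5% × R$228,502.00 = R$10,282.59
Penalty, months 4–7: 4 × 2.5% × R$228,502.00 = R$22,850.20
Interest: R$228,502.00 × ((1 + 0.0055)^7 − 1) = R$228,502.00 × 0.0391411… = R$8,943.8208…
Penalties + interest = R$33,132.7900 + R$8,943.8208… = R$42,076.61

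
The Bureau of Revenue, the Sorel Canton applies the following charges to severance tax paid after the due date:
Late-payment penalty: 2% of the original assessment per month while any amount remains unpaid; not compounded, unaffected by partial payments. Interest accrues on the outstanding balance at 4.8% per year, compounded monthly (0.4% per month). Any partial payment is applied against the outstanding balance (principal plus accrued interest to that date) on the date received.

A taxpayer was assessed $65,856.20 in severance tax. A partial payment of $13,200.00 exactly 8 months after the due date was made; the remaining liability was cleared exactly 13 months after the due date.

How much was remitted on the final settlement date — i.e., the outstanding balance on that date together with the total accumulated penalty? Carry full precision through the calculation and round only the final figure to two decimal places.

$73,020.62

Balance at month 8: $65,856.2000 × (1 + 0.004)^8 = $67,993.3392…
After $13,200.00 payment: $67,993.3392… − $13,200.00 = $54,793.3392…
Balance at month 13: $54,793.3392… × (1 + 0.004)^5 = $55,898.0080…
Penalty: 13 × 2% × $65,856.20 = $17,122.61…
Final settlement = outstanding balance + penalty = $55,898.0080… + $17,122.61… = $73,020.62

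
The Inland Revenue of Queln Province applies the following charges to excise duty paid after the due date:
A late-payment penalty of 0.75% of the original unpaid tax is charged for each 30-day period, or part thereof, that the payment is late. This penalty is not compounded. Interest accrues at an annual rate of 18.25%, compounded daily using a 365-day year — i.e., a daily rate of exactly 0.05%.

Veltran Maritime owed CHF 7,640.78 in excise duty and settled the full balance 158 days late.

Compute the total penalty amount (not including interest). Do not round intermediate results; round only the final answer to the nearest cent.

Penalty periods: ⌈158/30⌉ = 6; penalty = 6 × 0.75% × CHF 7,640.78 = CHF 343.84…

CHF 343.84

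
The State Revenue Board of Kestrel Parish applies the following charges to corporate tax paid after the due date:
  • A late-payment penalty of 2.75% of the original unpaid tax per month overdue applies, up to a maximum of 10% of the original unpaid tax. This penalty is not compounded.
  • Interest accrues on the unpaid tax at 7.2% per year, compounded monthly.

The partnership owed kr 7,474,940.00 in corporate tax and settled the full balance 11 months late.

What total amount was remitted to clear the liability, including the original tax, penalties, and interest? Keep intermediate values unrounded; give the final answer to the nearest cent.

kr 8,730,850.05

Penalty (uncapped): 11 × 2.75% × kr 7,474,940.00 = kr 2,261,169.35; cap = 10% × kr 7,474,940.00 = kr 747,494.00 → penalty = kr 747,494.00
Interest (7.2%/yr ÷ 12 = 0.6%/month): kr 7,474,940.00 × ((1 + 0.006)^11 − 1) = kr 508,416.0520…
Total = kr 7,474,940.00 + kr 747,494.0000 + kr 508,416.0520… = kr 8,730,850.05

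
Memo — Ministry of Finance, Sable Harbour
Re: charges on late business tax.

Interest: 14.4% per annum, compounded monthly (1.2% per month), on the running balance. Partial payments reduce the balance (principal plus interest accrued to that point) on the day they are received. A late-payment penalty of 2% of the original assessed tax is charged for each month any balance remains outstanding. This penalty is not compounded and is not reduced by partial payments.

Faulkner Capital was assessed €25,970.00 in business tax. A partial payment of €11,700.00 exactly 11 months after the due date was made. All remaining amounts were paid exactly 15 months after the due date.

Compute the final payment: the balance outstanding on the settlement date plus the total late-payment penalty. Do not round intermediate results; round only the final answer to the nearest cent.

Balance at month 11: €25,970.0000 × (1 + 0.012)^11 = €29,611.3077…
After €11,700.00 payment: €29,611.3077… − €11,700.00 = €17,911.3077…
Balance at month 15: €17,911.3077… × (1 + 0.012)^4 = €18,786.6500…
Penalty: 15 × 2% × €25,970.00 = €7,791.00
Final settlement = outstanding balance + penalty = €18,786.6500… + €7,791.00 = €26,577.65

€26,577.65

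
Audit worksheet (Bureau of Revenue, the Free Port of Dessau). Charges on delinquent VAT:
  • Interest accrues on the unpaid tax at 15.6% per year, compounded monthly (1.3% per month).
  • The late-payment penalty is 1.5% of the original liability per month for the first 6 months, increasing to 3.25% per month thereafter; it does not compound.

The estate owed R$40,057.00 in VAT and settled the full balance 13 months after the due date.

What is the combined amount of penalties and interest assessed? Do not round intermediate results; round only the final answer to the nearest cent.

Penalty, months 1–6: 6 × 1.5% × R$40,057.00 = R$3,605.13
Penalty, months 7–13: 7 × 3.25% × R$40,057.00 = R$9,112.97…
Interest: R$40,057.00 × ((1 + 0.013)^13 − 1) = R$40,057.00 × 0.1828312… = R$7,323.6714…
Penalties + interest = R$12,718.0975 + R$7,323.6714… = R$20,041.77

R$20,041.77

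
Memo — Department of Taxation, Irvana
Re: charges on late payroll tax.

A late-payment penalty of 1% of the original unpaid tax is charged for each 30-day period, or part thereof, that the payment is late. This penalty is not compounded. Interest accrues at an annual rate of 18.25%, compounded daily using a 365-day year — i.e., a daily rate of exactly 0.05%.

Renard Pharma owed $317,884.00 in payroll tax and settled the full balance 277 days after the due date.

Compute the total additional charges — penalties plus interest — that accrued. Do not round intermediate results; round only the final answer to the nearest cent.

$78,997.33

Penalty periods: ⌈277/30⌉ = 10; penalty = 10 × 1% × $317,884.00 = $31,788.40
Interest: $317,884.00 × ((1 + 0.0005)^277 − 1) = $317,884.00 × 0.14850993… = $47,208.9296…
Penalties + interest = $31,788.4000 + $47,208.9296… = $78,997.33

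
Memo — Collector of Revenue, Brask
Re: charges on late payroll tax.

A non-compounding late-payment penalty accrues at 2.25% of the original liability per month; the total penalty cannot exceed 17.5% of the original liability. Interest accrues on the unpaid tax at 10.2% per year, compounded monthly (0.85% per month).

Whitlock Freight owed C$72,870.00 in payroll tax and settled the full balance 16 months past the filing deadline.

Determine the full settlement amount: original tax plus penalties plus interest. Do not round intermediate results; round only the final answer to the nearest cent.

C$96,190.12

Penalty (uncapped): 16 × 2.25% × C$72,870.00 = C$26,233.20; cap = 17.5% × C$72,870.00 = C$12,752.25 → penalty = C$12,752.25
Interest: C$72,870.00 × ((1 + 0.0085)^16 − 1) = C$72,870.00 × 0.1450236… = C$10,567.8703…
Total = C$72,870.00 + C$12,752.2500 + C$10,567.8703… = C$96,190.12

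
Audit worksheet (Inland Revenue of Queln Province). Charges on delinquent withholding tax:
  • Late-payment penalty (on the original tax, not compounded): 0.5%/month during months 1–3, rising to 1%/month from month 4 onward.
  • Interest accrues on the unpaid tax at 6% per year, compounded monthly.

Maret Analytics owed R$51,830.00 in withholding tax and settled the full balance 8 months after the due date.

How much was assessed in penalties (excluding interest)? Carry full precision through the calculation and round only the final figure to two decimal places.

R$3,368.95

Penalty, months 1–3: 3 × 0.5% × R$51,830.00 = R$777.45
Penalty, months 4–8: 5 × 1% × R$51,830.00 = R$2,591.50
Total penalty = R$777.45 + R$2,591.50 = R$3,368.95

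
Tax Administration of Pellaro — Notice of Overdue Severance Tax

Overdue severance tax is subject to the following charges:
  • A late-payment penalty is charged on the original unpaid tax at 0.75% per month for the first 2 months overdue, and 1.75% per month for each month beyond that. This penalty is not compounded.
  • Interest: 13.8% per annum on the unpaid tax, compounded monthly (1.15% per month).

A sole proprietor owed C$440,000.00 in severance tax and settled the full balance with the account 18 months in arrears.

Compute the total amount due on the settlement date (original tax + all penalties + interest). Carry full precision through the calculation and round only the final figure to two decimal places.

Penalty, months 1–2: 2 × 0.75% × C$440,000.00 = C$6,600.00
Penalty, months 3–18: 16 × 1.75% × C$440,000.00 = C$123,200.00
Interest: C$440,000.00 × ((1 + 0.0115)^18 − 1) = C$440,000.00 × 0.2285306… = C$100,553.4511…
Total = C$440,000.00 + C$129,800.0000 + C$100,553.4511… = C$670,353.45

C$670,353.45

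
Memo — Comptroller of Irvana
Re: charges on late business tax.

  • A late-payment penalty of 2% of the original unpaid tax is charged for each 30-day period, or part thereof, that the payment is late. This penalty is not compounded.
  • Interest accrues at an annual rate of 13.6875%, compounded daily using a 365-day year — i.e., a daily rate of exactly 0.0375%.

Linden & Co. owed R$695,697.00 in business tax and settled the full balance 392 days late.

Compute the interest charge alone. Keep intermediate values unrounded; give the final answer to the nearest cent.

Interest: R$695,697.00 × ((1 + 0.000375)^392 − 1) = R$695,697.00 × 0.15832204… = R$110,144.1713…

R$110,144.17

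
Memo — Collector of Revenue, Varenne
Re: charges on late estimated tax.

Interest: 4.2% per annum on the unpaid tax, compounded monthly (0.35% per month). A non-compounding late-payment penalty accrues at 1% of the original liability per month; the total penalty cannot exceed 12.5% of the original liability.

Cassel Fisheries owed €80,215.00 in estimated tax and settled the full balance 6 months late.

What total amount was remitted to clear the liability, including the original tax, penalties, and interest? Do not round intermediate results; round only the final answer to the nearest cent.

€86,727.22

Penalty: 6 × 1% × €80,215.00 = €4,812.90 (below the 12.5% cap of €10,026.88…)
Interest: €80,215.00 × ((1 + 0.0035)^6 − 1) = €80,215.00 × 0.0211846… = €1,699.3235…
Total = €80,215.00 + €4,812.9000 + €1,699.3235… = €86,727.22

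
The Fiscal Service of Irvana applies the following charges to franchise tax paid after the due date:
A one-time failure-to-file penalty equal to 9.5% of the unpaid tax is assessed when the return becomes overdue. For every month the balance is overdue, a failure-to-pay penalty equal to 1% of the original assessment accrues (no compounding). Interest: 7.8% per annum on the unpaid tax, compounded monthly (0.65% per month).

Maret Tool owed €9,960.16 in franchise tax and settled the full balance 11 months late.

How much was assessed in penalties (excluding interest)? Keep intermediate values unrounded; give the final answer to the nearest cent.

€2,041.83

Failure-to-file penalty: 9.5% × €9,960.16 = €946.22…
Failure-to-pay penalty = 1% × €9,960.16 × 11 mo = €1,095.62…
Total penalty = €946.22… + €1,095.62… = €2,041.83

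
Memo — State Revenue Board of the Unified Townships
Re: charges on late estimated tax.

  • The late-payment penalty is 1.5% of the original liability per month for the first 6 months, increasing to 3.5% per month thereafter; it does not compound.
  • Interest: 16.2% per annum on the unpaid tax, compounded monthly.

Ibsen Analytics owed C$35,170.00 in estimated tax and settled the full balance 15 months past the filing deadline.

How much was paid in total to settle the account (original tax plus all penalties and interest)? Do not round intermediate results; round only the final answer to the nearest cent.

C$57,249.81

Penalty, months 1–6: 6 × 1.5% × C$35,170.00 = C$3,165.30
Penalty, months 7–15: 9 × 3.5% × C$35,170.00 = C$11,078.55
Interest (16.2%/yr ÷ 12 = 1.35%/month): C$35,170.00 × ((1 + 0.0135)^15 − 1) = C$7,835.9617…
Total = C$35,170.00 + C$14,243.8500 + C$7,835.9617… = C$57,249.81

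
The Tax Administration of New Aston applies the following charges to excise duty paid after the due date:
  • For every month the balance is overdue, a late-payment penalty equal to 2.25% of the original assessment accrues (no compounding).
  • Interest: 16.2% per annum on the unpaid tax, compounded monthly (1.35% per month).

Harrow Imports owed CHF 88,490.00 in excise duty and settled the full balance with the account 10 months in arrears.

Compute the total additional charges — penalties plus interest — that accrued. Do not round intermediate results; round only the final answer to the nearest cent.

Late-payment penalty: 10 × 2.25% × CHF 88,490.00 = CHF 19,910.25
Interest: CHF 88,490.00 × ((1 + 0.0135)^10 − 1) = CHF 88,490.00 × 0.1435036… = CHF 12,698.6322…
Penalties + interest = CHF 19,910.2500 + CHF 12,698.6322… = CHF 32,608.88

CHF 32,608.88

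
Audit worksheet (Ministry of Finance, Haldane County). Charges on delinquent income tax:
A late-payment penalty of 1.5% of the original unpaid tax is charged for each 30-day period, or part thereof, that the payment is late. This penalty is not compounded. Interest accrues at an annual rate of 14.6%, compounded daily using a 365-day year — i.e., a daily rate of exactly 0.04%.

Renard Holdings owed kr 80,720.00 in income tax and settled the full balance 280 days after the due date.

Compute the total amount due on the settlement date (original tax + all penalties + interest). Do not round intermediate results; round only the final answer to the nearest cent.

Penalty periods: ⌈280/30⌉ = 10; penalty = 10 × 1.5% × kr 80,720.00 = kr 12,108.00
Interest: kr 80,720.00 × ((1 + 0.0004)^280 − 1) = kr 80,720.00 × 0.11848781… = kr 9,564.3363…
Total = kr 80,720.00 + kr 12,108.0000 + kr 9,564.3363… = kr 102,392.34

kr 102,392.34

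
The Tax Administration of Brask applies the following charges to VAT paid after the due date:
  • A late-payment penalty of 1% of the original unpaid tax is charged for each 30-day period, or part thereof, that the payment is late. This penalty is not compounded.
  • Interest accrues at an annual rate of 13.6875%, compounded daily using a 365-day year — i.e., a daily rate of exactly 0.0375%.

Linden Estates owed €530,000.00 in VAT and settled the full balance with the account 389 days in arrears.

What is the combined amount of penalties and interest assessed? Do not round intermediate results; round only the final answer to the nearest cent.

€152,120.55

Penalty periods: ⌈389/30⌉ = 13; penalty = 13 × 1% × €530,000.00 = €68,900.00
Interest: €530,000.00 × ((1 + 0.000375)^389 − 1) = €530,000.00 × 0.15701991… = €83,220.5516…
Penalties + interest = €68,900.0000 + €83,220.5516… = €152,120.55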